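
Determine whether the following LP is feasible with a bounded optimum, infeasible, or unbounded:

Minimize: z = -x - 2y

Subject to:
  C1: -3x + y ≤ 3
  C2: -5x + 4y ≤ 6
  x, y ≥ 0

Unbounded (objective can decrease without bound)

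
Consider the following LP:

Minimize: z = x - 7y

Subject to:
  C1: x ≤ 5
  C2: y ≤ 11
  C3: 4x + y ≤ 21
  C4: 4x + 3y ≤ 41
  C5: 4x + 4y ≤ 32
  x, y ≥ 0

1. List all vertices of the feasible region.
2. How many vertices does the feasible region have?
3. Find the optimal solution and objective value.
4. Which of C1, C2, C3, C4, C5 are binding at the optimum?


1. (0, 0), (5, 0), (5, 1), (4.333, 3.667), (0, 8)
2. 5
3. x = 0, y = 8, z = -56
4. C5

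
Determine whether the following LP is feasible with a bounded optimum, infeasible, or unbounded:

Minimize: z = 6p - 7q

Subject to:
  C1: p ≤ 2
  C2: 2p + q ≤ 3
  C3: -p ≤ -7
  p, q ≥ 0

Infeasible (no feasible solution exists)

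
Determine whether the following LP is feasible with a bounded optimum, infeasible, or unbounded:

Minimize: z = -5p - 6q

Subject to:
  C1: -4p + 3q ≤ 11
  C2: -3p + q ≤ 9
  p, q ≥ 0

Unbounded (objective can decrease without bound)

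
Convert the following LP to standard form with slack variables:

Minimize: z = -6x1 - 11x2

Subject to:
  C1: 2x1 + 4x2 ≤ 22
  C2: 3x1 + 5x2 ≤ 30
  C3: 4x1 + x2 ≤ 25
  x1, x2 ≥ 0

min z = -6x1 - 11x2

s.t.
  2x1 + 4x2 + s1 = 22
  3x1 + 5x2 + s2 = 30
  4x1 + x2 + s3 = 25
  x1, x2, s1, s2, s3 ≥ 0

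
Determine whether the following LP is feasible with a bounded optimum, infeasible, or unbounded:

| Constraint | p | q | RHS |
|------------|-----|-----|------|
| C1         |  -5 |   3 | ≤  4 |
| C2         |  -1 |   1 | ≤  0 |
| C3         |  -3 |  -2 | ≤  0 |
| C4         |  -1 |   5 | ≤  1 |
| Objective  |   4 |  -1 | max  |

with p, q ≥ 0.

Unbounded (objective can increase without bound)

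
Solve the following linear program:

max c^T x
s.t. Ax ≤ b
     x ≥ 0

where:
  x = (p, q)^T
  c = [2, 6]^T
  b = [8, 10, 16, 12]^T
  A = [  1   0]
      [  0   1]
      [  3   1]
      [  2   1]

Evaluate the objective at each vertex of the feasible region:
  z(0, 0) = 0
  z(5.333, 0) = 10.67
  z(4, 4) = 32
  z(1, 10) = 62  ←
  z(0, 10) = 60
The maximum is at p = 1, q = 10.

p = 1, q = 10, z = 62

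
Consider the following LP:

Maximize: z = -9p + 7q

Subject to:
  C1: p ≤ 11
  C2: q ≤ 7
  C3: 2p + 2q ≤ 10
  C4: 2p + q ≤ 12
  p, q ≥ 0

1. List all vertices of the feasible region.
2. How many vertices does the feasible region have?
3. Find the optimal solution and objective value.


1. (0, 0), (5, 0), (0, 5)
2. 3
3. p = 0, q = 5, z = 35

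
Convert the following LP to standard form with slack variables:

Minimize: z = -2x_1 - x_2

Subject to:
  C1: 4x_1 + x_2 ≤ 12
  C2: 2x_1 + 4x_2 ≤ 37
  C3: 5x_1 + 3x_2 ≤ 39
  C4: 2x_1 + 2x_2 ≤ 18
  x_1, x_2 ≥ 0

min z = -2x_1 - x_2

s.t.
  4x_1 + x_2 + s1 = 12
  2x_1 + 4x_2 + s2 = 37
  5x_1 + 3x_2 + s3 = 39
  2x_1 + 2x_2 + s4 = 18
  x_1, x_2, s1, s2, s3, s4 ≥ 0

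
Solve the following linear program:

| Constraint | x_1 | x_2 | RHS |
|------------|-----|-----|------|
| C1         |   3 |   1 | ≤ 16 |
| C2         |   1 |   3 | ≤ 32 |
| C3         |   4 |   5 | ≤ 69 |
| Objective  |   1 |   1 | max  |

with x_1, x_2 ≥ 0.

Evaluate the objective at each vertex of the feasible region:
  z(0, 0) = 0
  z(5.333, 0) = 5.333
  z(2, 10) = 12  ←
  z(0, 10.67) = 10.67
The maximum is at x_1 = 2, x_2 = 10.

x_1 = 2, x_2 = 10, z = 12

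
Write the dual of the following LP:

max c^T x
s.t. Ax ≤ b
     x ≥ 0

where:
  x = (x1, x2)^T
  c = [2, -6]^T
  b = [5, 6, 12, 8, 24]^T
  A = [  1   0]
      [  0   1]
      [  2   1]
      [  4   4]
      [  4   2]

Primal max cᵀx s.t. Ax ≤ b, x ≥ 0  →  Dual min bᵀy s.t. Aᵀy ≥ c, y ≥ 0.

Minimize: z = 5y1 + 6y2 + 12y3 + 8y4 + 24y5

Subject to:
  y1 + 2y3 + 4y4 + 4y5 ≥ 2
  y2 + y3 + 4y4 + 2y5 ≥ -6
  y1, y2, y3, y4, y5 ≥ 0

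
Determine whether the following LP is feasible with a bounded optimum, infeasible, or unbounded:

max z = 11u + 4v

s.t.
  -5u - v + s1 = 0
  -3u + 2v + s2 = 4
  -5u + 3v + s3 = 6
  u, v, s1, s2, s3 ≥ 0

Unbounded (objective can increase without bound)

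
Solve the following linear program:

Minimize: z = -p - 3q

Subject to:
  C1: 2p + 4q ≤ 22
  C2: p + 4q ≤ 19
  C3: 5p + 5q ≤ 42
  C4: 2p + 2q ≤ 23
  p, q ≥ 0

Evaluate the objective at each vertex of the feasible region:
  z(0, 0) = 0
  z(8.4, 0) = -8.4
  z(5.8, 2.6) = -13.6
  z(3, 4) = -15  ←
  z(0, 4.75) = -14.25
The minimum is at p = 3, q = 4.

p = 3, q = 4, z = -15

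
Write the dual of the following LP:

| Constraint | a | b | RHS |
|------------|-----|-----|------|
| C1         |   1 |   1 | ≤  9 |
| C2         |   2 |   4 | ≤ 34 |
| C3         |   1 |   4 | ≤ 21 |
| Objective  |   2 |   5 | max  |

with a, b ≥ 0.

Primal max cᵀx s.t. Ax ≤ b, x ≥ 0  →  Dual min bᵀy s.t. Aᵀy ≥ c, y ≥ 0.

Minimize: z = 9y1 + 34y2 + 21y3

Subject to:
  y1 + 2y2 + y3 ≥ 2
  y1 + 4y2 + 4y3 ≥ 5
  y1, y2, y3 ≥ 0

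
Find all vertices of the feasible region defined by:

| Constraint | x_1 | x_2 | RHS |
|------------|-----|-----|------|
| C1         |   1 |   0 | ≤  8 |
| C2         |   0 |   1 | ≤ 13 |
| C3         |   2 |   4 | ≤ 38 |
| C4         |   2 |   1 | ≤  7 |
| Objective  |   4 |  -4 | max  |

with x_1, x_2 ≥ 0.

(0, 0), (3.5, 0), (0, 7)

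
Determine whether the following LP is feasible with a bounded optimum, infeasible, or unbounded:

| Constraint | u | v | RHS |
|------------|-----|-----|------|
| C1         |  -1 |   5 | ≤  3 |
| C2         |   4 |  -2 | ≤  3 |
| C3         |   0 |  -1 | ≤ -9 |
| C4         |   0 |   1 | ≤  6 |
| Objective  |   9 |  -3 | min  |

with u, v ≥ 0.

Infeasible (no feasible solution exists)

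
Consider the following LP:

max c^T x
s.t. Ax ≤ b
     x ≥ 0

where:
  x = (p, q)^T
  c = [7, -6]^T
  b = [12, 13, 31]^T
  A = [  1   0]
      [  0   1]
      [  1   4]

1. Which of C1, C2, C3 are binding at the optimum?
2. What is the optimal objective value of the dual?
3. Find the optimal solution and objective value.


1. C1
2. 84
3. p = 12, q = 0, z = 84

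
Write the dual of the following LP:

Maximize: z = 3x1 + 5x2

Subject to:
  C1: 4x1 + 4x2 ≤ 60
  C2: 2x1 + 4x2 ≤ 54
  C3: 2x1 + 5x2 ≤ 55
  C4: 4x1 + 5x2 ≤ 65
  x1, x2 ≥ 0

Primal max cᵀx s.t. Ax ≤ b, x ≥ 0  →  Dual min bᵀy s.t. Aᵀy ≥ c, y ≥ 0.

Minimize: z = 60y1 + 54y2 + 55y3 + 65y4

Subject to:
  4y1 + 2y2 + 2y3 + 4y4 ≥ 3
  4y1 + 4y2 + 5y3 + 5y4 ≥ 5
  y1, y2, y3, y4 ≥ 0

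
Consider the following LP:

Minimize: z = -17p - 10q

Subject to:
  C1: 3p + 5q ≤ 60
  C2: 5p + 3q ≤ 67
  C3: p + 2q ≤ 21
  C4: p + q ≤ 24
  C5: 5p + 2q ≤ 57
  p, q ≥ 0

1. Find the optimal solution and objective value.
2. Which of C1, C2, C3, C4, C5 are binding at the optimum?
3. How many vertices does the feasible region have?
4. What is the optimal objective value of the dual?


1. p = 9, q = 6, z = -213
2. C3, C5
3. 4
4. -213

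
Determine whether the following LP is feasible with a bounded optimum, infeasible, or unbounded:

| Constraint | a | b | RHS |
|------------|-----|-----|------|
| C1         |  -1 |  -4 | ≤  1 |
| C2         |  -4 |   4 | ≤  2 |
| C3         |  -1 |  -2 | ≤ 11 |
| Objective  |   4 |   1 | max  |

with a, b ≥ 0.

Unbounded (objective can increase without bound)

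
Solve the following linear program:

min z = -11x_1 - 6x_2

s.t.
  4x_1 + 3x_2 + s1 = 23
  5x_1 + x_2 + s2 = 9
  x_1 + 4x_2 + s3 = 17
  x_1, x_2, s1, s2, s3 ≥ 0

Evaluate the objective at each vertex of the feasible region:
  z(0, 0) = 0
  z(1.8, 0) = -19.8
  z(1, 4) = -35  ←
  z(0, 4.25) = -25.5
The minimum is at x_1 = 1, x_2 = 4.

x_1 = 1, x_2 = 4, z = -35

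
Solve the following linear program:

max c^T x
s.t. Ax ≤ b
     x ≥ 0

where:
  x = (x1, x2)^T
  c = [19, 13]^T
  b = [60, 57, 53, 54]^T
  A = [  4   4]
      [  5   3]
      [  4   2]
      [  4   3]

Evaluate the objective at each vertex of the feasible region:
  z(0, 0) = 0
  z(11.4, 0) = 216.6
  z(6, 9) = 231  ←
  z(0, 15) = 195
The maximum is at x1 = 6, x2 = 9.

x1 = 6, x2 = 9, z = 231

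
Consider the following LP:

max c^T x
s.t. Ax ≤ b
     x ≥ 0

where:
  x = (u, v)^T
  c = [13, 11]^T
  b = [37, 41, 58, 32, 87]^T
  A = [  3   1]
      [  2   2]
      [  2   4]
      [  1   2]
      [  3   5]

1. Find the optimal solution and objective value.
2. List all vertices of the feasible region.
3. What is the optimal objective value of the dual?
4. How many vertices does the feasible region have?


1. u = 9, v = 10, z = 227
2. (0, 0), (12.33, 0), (9, 10), (0, 14.5)
3. 227
4. 4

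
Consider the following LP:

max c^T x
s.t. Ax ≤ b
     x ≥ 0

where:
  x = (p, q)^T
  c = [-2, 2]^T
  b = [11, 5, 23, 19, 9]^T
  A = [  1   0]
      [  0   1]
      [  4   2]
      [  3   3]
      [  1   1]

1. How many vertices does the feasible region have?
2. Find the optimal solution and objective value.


1. 5
2. p = 0, q = 5, z = 10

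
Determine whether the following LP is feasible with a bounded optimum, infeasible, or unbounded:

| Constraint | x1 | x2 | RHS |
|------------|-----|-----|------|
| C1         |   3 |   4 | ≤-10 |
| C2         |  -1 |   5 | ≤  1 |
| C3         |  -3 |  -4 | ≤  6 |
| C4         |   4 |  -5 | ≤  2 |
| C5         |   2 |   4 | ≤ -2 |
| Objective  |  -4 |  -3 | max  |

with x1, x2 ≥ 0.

Infeasible (no feasible solution exists)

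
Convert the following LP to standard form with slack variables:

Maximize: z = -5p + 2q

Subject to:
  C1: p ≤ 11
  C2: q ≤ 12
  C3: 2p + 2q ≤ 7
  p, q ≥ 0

max z = -5p + 2q

s.t.
  p + s1 = 11
  q + s2 = 12
  2p + 2q + s3 = 7
  p, q, s1, s2, s3 ≥ 0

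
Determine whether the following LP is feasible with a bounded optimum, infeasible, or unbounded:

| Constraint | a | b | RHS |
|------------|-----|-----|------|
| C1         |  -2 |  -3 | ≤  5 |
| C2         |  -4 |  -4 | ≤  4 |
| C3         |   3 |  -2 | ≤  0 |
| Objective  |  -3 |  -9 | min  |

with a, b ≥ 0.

Unbounded (objective can decrease without bound)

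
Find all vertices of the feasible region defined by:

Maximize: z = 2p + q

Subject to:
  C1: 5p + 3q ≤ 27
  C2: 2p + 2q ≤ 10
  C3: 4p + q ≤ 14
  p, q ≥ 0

(0, 0), (3.5, 0), (3, 2), (0, 5)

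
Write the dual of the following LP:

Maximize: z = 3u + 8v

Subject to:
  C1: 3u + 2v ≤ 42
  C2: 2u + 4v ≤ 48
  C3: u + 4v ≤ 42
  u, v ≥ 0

Primal max cᵀx s.t. Ax ≤ b, x ≥ 0  →  Dual min bᵀy s.t. Aᵀy ≥ c, y ≥ 0.

Minimize: z = 42y1 + 48y2 + 42y3

Subject to:
  3y1 + 2y2 + y3 ≥ 3
  2y1 + 4y2 + 4y3 ≥ 8
  y1, y2, y3 ≥ 0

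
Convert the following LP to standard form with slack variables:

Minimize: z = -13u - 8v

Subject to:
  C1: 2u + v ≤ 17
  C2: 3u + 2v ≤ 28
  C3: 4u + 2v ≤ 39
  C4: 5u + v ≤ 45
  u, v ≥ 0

min z = -13u - 8v

s.t.
  2u + v + s1 = 17
  3u + 2v + s2 = 28
  4u + 2v + s3 = 39
  5u + v + s4 = 45
  u, v, s1, s2, s3, s4 ≥ 0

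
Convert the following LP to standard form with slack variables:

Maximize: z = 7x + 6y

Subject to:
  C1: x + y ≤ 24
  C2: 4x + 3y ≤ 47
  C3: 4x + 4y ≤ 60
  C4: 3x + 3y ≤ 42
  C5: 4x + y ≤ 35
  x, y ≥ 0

max z = 7x + 6y

s.t.
  x + y + s1 = 24
  4x + 3y + s2 = 47
  4x + 4y + s3 = 60
  3x + 3y + s4 = 42
  4x + y + s5 = 35
  x, y, s1, s2, s3, s4, s5 ≥ 0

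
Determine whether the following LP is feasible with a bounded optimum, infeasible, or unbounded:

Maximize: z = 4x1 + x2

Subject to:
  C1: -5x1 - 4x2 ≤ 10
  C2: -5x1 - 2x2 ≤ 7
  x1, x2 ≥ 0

Unbounded (objective can increase without bound)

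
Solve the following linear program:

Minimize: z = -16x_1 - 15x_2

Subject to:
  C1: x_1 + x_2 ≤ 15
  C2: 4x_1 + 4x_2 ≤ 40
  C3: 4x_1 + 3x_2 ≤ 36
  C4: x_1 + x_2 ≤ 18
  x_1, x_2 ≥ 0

Evaluate the objective at each vertex of the feasible region:
  z(0, 0) = 0
  z(9, 0) = -144
  z(6, 4) = -156  ←
  z(0, 10) = -150
The minimum is at x_1 = 6, x_2 = 4.

x_1 = 6, x_2 = 4, z = -156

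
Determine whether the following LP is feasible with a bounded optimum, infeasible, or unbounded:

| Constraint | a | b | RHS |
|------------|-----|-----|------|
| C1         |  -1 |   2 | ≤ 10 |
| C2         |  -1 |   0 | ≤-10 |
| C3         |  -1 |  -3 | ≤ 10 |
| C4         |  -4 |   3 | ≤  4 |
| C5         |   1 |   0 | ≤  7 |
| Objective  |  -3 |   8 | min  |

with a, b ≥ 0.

Infeasible (no feasible solution exists)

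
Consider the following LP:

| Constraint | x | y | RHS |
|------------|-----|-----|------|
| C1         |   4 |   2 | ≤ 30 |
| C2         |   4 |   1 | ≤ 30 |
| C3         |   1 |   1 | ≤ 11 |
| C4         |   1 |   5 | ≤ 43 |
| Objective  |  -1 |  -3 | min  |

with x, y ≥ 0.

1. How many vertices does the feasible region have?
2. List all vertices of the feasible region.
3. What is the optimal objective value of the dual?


1. 5
2. (0, 0), (7.5, 0), (4, 7), (3, 8), (0, 8.6)
3. -27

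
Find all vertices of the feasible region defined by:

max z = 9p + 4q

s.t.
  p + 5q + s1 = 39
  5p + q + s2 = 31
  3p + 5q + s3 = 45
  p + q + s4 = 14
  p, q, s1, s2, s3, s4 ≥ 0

(0, 0), (6.2, 0), (5, 6), (3, 7.2), (0, 7.8)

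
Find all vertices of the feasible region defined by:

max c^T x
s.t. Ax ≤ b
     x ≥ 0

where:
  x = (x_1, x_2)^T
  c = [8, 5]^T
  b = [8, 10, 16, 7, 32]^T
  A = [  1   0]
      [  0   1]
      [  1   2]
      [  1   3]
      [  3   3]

(0, 0), (7, 0), (0, 2.333)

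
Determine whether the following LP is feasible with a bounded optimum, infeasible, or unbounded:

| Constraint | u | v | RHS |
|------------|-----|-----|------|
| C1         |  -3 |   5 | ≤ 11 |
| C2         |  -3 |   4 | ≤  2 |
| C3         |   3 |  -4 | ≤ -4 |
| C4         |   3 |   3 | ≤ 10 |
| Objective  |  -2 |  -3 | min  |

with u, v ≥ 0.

Infeasible (no feasible solution exists)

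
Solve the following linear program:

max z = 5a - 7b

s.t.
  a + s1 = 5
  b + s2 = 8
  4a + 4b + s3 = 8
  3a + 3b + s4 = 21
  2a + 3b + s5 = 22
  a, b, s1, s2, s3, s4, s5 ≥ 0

Evaluate the objective at each vertex of the feasible region:
  z(0, 0) = 0
  z(2, 0) = 10  ←
  z(0, 2) = -14
The maximum is at a = 2, b = 0.

a = 2, b = 0, z = 10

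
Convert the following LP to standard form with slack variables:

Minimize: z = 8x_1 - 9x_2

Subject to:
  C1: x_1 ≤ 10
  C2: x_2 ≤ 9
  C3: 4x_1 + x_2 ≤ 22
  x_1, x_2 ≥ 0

min z = 8x_1 - 9x_2

s.t.
  x_1 + s1 = 10
  x_2 + s2 = 9
  4x_1 + x_2 + s3 = 22
  x_1, x_2, s1, s2, s3 ≥ 0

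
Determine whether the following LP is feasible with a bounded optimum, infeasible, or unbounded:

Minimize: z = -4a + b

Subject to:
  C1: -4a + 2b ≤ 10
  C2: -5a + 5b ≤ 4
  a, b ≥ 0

Unbounded (objective can decrease without bound)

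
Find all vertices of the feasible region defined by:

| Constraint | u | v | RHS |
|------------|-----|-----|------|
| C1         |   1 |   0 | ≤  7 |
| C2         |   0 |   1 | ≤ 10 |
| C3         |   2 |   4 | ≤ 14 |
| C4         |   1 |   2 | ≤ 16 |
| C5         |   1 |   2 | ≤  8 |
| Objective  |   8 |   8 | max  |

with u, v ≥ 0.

(0, 0), (7, 0), (0, 3.5)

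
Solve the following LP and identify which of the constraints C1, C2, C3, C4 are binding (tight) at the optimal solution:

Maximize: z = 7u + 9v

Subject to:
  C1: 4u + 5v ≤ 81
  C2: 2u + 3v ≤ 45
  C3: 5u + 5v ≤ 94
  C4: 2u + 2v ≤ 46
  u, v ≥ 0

At u = 9, v = 9, compute slack b - a·x for each constraint:
  C1: 81 − 81 = 0  (binding)
  C2: 45 − 45 = 0  (binding)
  C3: 94 − 90 = 4  (slack)
  C4: 46 − 36 = 10  (slack)

Optimal: u = 9, v = 9
Binding: C1, C2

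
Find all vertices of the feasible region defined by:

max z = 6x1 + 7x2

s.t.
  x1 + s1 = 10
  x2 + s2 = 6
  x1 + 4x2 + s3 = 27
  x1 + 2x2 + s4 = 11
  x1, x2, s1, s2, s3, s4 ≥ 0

(0, 0), (10, 0), (10, 0.5), (0, 5.5)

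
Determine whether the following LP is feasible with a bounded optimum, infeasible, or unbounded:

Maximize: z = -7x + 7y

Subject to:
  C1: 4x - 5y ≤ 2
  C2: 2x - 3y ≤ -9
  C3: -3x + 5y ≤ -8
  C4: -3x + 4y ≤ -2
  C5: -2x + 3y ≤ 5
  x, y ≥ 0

Infeasible (no feasible solution exists)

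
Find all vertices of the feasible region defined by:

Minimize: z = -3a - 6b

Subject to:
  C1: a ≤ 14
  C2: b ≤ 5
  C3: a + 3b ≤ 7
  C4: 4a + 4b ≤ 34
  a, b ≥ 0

(0, 0), (7, 0), (0, 2.333)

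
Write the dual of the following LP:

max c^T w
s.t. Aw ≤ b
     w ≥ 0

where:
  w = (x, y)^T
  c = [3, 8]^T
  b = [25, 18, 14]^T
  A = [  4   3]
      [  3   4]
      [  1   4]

Primal max cᵀx s.t. Ax ≤ b, x ≥ 0  →  Dual min bᵀy s.t. Aᵀy ≥ c, y ≥ 0.

Minimize: z = 25y1 + 18y2 + 14y3

Subject to:
  4y1 + 3y2 + y3 ≥ 3
  3y1 + 4y2 + 4y3 ≥ 8
  y1, y2, y3 ≥ 0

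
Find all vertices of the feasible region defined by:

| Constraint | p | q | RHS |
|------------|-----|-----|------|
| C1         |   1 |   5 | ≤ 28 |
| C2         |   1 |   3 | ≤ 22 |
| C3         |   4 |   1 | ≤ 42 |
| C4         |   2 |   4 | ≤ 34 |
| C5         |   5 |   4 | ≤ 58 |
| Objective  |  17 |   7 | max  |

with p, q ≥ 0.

(0, 0), (10.5, 0), (10, 2), (8.476, 3.905), (0, 5.6)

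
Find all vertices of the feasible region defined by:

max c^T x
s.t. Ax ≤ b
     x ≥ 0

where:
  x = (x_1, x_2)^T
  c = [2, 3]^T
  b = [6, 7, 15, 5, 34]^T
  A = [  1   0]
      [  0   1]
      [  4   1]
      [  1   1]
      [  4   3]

(0, 0), (3.75, 0), (3.333, 1.667), (0, 5)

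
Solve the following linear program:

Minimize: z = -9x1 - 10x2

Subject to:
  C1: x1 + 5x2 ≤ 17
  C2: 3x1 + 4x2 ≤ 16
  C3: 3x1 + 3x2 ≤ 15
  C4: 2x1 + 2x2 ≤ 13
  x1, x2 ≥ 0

Evaluate the objective at each vertex of the feasible region:
  z(0, 0) = 0
  z(5, 0) = -45
  z(4, 1) = -46  ←
  z(1.091, 3.182) = -41.64
  z(0, 3.4) = -34
The minimum is at x1 = 4, x2 = 1.

x1 = 4, x2 = 1, z = -46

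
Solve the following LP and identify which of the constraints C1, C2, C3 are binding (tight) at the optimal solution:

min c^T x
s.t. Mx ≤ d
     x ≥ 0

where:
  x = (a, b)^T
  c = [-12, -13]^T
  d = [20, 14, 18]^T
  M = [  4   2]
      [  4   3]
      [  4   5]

At a = 2, b = 2, compute slack b - a·x for each constraint:
  C1: 20 − 12 = 8  (slack)
  C2: 14 − 14 = 0  (binding)
  C3: 18 − 18 = 0  (binding)

Optimal: a = 2, b = 2
Binding: C2, C3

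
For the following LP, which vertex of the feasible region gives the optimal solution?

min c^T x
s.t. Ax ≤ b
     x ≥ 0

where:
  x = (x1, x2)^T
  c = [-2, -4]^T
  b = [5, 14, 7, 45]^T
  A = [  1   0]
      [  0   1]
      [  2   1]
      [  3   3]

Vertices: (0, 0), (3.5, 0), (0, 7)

Evaluate the objective at each vertex of the feasible region:
  z(0, 0) = 0
  z(3.5, 0) = -7
  z(0, 7) = -28  ←
The minimum is at x1 = 0, x2 = 7.

(0, 7)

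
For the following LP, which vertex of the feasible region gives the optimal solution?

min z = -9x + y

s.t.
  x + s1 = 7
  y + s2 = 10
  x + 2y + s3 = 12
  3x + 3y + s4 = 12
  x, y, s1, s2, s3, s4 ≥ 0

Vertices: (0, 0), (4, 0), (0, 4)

Evaluate the objective at each vertex of the feasible region:
  z(0, 0) = 0
  z(4, 0) = -36  ←
  z(0, 4) = 4
The minimum is at x = 4, y = 0.

(4, 0)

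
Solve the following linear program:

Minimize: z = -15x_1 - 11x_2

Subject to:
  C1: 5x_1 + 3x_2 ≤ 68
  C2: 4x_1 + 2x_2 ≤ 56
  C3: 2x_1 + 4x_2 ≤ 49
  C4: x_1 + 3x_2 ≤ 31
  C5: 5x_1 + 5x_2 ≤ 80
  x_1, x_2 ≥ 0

Evaluate the objective at each vertex of the feasible region:
  z(0, 0) = 0
  z(13.6, 0) = -204
  z(10, 6) = -216  ←
  z(8.5, 7.5) = -210
  z(0, 10.33) = -113.7
The minimum is at x_1 = 10, x_2 = 6.

x_1 = 10, x_2 = 6, z = -216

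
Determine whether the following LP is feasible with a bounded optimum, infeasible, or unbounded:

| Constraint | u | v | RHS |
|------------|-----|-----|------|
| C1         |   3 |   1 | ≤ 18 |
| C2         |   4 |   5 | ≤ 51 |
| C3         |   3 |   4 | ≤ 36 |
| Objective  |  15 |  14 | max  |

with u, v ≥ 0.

Feasible with a bounded optimal solution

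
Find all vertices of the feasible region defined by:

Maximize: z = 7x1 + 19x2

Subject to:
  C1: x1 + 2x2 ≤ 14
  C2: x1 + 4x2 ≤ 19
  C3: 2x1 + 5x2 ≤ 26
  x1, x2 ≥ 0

(0, 0), (13, 0), (3, 4), (0, 4.75)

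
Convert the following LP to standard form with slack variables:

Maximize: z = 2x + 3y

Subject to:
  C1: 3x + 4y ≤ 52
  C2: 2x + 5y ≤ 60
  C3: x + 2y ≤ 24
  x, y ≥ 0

max z = 2x + 3y

s.t.
  3x + 4y + s1 = 52
  2x + 5y + s2 = 60
  x + 2y + s3 = 24
  x, y, s1, s2, s3 ≥ 0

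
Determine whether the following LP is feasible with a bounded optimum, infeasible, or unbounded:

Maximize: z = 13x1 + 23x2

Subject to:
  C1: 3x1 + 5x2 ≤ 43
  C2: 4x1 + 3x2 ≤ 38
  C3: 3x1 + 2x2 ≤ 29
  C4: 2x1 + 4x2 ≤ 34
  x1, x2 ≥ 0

Feasible with a bounded optimal solution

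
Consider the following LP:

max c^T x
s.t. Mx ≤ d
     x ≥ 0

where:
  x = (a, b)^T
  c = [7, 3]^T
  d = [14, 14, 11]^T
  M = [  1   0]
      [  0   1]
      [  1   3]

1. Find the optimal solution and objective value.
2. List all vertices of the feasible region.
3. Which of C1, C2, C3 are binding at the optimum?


1. a = 11, b = 0, z = 77
2. (0, 0), (11, 0), (0, 3.667)
3. C3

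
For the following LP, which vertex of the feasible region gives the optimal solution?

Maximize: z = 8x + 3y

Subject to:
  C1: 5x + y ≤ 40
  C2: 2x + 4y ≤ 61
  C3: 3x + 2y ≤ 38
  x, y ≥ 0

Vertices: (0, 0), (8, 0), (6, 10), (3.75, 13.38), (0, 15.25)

Evaluate the objective at each vertex of the feasible region:
  z(0, 0) = 0
  z(8, 0) = 64
  z(6, 10) = 78  ←
  z(3.75, 13.38) = 70.12
  z(0, 15.25) = 45.75
The maximum is at x = 6, y = 10.

(6, 10)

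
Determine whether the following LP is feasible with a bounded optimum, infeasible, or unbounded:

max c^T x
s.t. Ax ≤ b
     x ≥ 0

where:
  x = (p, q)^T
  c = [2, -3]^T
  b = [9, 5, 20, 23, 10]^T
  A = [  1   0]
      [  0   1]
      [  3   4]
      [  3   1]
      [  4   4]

Feasible with a bounded optimal solution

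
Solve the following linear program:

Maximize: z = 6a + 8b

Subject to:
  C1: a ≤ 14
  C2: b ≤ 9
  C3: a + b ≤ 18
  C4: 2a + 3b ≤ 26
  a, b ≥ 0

Evaluate the objective at each vertex of the feasible region:
  z(0, 0) = 0
  z(13, 0) = 78  ←
  z(0, 8.667) = 69.33
The maximum is at a = 13, b = 0.

a = 13, b = 0, z = 78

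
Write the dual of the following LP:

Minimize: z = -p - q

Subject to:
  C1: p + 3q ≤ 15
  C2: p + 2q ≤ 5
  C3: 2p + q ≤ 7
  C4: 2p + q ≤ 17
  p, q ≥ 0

Primal min cᵀx s.t. Ax ≤ b, x ≥ 0  →  Dual max −bᵀy s.t. Aᵀy ≥ −c, y ≥ 0.

Maximize: z = -15y1 - 5y2 - 7y3 - 17y4

Subject to:
  y1 + y2 + 2y3 + 2y4 ≥ 1
  3y1 + 2y2 + y3 + y4 ≥ 1
  y1, y2, y3, y4 ≥ 0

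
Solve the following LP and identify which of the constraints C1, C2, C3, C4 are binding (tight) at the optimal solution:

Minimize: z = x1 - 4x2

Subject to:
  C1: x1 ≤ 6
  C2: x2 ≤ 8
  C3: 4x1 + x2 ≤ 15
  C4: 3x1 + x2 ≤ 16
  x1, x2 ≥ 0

At x1 = 0, x2 = 8, compute slack b - a·x for each constraint:
  C1: 6 − 0 = 6  (slack)
  C2: 8 − 8 = 0  (binding)
  C3: 15 − 8 = 7  (slack)
  C4: 16 − 8 = 8  (slack)

Optimal: x1 = 0, x2 = 8
Binding: C2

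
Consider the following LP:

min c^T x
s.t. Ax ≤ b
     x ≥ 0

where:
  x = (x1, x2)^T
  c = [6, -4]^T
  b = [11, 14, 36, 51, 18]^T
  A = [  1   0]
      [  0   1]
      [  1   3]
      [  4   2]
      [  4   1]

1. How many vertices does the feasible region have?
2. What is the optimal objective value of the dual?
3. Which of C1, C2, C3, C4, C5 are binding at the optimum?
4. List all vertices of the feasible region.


1. 4
2. -48
3. C3
4. (0, 0), (4.5, 0), (1.636, 11.45), (0, 12)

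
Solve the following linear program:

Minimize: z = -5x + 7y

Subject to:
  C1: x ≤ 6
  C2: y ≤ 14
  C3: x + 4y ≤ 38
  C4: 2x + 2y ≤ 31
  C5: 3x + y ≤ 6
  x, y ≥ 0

Evaluate the objective at each vertex of the feasible region:
  z(0, 0) = 0
  z(2, 0) = -10  ←
  z(0, 6) = 42
The minimum is at x = 2, y = 0.

x = 2, y = 0, z = -10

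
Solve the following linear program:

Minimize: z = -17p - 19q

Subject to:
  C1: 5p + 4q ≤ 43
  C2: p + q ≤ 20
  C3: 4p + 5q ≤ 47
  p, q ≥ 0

Evaluate the objective at each vertex of the feasible region:
  z(0, 0) = 0
  z(8.6, 0) = -146.2
  z(3, 7) = -184  ←
  z(0, 9.4) = -178.6
The minimum is at p = 3, q = 7.

p = 3, q = 7, z = -184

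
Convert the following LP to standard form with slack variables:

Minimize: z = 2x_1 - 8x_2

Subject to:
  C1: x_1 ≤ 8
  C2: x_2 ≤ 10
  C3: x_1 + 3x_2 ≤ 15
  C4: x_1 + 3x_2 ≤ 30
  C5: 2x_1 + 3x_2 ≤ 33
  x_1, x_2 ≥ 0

min z = 2x_1 - 8x_2

s.t.
  x_1 + s1 = 8
  x_2 + s2 = 10
  x_1 + 3x_2 + s3 = 15
  x_1 + 3x_2 + s4 = 30
  2x_1 + 3x_2 + s5 = 33
  x_1, x_2, s1, s2, s3, s4, s5 ≥ 0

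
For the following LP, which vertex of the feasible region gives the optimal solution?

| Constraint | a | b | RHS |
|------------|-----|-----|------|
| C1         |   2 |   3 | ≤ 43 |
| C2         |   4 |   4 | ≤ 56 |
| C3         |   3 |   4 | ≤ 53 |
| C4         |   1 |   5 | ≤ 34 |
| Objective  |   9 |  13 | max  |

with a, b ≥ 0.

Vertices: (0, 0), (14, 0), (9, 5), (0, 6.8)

Evaluate the objective at each vertex of the feasible region:
  z(0, 0) = 0
  z(14, 0) = 126
  z(9, 5) = 146  ←
  z(0, 6.8) = 88.4
The maximum is at a = 9, b = 5.

(9, 5)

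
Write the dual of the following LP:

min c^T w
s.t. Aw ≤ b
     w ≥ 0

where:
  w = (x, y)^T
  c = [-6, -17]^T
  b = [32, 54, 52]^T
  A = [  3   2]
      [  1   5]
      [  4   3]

Primal min cᵀx s.t. Ax ≤ b, x ≥ 0  →  Dual max −bᵀy s.t. Aᵀy ≥ −c, y ≥ 0.

Maximize: z = -32y1 - 54y2 - 52y3

Subject to:
  3y1 + y2 + 4y3 ≥ 6
  2y1 + 5y2 + 3y3 ≥ 17
  y1, y2, y3 ≥ 0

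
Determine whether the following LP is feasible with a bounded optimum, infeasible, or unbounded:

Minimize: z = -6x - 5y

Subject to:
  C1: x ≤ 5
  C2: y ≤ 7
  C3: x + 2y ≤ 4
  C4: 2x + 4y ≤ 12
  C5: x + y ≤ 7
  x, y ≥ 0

Feasible with a bounded optimal solution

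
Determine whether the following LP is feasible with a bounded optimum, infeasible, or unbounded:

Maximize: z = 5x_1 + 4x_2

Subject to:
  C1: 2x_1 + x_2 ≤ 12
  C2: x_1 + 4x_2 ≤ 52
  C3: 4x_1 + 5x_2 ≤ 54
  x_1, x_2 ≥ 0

Feasible with a bounded optimal solution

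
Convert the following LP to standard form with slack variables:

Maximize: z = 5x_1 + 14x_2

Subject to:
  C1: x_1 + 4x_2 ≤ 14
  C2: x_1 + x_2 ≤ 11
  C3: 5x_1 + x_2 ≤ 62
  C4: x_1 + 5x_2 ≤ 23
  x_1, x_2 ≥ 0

max z = 5x_1 + 14x_2

s.t.
  x_1 + 4x_2 + s1 = 14
  x_1 + x_2 + s2 = 11
  5x_1 + x_2 + s3 = 62
  x_1 + 5x_2 + s4 = 23
  x_1, x_2, s1, s2, s3, s4 ≥ 0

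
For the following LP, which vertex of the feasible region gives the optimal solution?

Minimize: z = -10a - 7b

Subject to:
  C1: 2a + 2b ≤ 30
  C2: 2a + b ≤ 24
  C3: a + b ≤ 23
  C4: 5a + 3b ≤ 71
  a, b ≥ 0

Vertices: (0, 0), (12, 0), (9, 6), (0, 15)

Evaluate the objective at each vertex of the feasible region:
  z(0, 0) = 0
  z(12, 0) = -120
  z(9, 6) = -132  ←
  z(0, 15) = -105
The minimum is at a = 9, b = 6.

(9, 6)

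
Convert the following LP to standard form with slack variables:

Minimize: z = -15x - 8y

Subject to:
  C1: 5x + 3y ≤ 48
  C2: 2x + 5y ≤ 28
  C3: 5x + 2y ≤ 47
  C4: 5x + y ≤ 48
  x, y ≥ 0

min z = -15x - 8y

s.t.
  5x + 3y + s1 = 48
  2x + 5y + s2 = 28
  5x + 2y + s3 = 47
  5x + y + s4 = 48
  x, y, s1, s2, s3, s4 ≥ 0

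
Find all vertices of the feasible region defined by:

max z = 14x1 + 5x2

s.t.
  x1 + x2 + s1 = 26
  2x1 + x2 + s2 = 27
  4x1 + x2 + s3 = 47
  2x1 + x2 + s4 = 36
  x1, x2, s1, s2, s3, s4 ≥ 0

(0, 0), (11.75, 0), (10, 7), (1, 25), (0, 26)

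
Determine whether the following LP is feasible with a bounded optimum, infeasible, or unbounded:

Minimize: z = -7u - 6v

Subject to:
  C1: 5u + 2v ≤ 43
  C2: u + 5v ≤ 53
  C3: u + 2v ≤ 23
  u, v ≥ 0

Feasible with a bounded optimal solution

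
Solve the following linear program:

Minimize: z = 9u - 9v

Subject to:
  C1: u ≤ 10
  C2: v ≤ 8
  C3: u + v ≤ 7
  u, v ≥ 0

Evaluate the objective at each vertex of the feasible region:
  z(0, 0) = 0
  z(7, 0) = 63
  z(0, 7) = -63  ←
The minimum is at u = 0, v = 7.

u = 0, v = 7, z = -63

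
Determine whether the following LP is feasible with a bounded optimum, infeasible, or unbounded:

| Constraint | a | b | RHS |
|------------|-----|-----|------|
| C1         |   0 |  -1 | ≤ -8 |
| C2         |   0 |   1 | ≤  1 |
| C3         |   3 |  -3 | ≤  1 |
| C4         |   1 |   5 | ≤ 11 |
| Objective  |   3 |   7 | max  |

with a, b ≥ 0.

Infeasible (no feasible solution exists)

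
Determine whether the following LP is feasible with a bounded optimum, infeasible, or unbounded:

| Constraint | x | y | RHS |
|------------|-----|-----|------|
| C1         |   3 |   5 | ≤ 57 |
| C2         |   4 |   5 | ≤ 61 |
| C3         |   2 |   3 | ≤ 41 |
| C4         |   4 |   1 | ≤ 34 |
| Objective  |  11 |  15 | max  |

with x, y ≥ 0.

Feasible with a bounded optimal solution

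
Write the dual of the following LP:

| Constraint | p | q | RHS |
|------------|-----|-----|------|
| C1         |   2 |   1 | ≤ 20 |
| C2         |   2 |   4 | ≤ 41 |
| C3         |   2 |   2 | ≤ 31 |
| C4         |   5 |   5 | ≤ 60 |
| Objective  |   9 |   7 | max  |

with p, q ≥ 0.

Primal max cᵀx s.t. Ax ≤ b, x ≥ 0  →  Dual min bᵀy s.t. Aᵀy ≥ c, y ≥ 0.

Minimize: z = 20y1 + 41y2 + 31y3 + 60y4

Subject to:
  2y1 + 2y2 + 2y3 + 5y4 ≥ 9
  y1 + 4y2 + 2y3 + 5y4 ≥ 7
  y1, y2, y3, y4 ≥ 0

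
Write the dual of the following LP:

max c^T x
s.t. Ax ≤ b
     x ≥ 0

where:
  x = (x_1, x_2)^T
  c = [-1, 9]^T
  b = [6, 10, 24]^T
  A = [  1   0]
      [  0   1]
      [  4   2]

Primal max cᵀx s.t. Ax ≤ b, x ≥ 0  →  Dual min bᵀy s.t. Aᵀy ≥ c, y ≥ 0.

Minimize: z = 6y1 + 10y2 + 24y3

Subject to:
  y1 + 4y3 ≥ -1
  y2 + 2y3 ≥ 9
  y1, y2, y3 ≥ 0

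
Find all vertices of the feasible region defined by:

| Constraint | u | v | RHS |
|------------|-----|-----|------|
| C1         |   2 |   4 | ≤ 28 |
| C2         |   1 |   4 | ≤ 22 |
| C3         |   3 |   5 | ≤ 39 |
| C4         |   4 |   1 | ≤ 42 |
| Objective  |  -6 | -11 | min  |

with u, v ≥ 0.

(0, 0), (10.5, 0), (10.06, 1.765), (8, 3), (6, 4), (0, 5.5)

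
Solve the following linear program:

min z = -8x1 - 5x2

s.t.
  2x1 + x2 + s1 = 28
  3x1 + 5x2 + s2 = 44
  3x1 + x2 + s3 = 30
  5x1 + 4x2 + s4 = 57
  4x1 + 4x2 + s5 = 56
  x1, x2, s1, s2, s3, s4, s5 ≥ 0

Evaluate the objective at each vertex of the feasible region:
  z(0, 0) = 0
  z(10, 0) = -80
  z(9, 3) = -87  ←
  z(8.385, 3.769) = -85.92
  z(0, 8.8) = -44
The minimum is at x1 = 9, x2 = 3.

x1 = 9, x2 = 3, z = -87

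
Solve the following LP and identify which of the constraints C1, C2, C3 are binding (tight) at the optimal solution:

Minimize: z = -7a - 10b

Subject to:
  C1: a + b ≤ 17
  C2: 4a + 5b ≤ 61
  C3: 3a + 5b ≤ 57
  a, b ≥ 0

At a = 4, b = 9, compute slack b - a·x for each constraint:
  C1: 17 − 13 = 4  (slack)
  C2: 61 − 61 = 0  (binding)
  C3: 57 − 57 = 0  (binding)

Optimal: a = 4, b = 9
Binding: C2, C3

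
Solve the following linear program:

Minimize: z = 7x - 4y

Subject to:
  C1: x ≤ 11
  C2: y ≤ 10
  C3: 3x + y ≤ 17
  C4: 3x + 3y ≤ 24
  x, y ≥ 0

Evaluate the objective at each vertex of the feasible region:
  z(0, 0) = 0
  z(5.667, 0) = 39.67
  z(4.5, 3.5) = 17.5
  z(0, 8) = -32  ←
The minimum is at x = 0, y = 8.

x = 0, y = 8, z = -32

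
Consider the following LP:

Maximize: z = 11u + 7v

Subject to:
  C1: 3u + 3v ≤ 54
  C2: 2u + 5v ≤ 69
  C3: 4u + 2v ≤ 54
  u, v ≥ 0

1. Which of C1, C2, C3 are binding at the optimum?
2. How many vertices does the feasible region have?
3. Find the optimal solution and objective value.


1. C1, C3
2. 5
3. u = 9, v = 9, z = 162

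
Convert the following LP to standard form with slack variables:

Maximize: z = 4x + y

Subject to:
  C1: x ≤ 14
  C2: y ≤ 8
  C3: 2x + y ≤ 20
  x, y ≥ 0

max z = 4x + y

s.t.
  x + s1 = 14
  y + s2 = 8
  2x + y + s3 = 20
  x, y, s1, s2, s3 ≥ 0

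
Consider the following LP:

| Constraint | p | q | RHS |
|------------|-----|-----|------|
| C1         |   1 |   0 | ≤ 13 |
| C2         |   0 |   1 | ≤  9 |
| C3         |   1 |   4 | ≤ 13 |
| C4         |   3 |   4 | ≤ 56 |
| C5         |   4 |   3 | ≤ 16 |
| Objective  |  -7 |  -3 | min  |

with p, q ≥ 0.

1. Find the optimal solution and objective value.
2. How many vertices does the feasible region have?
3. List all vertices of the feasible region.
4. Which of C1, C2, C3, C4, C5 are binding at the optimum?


1. p = 4, q = 0, z = -28
2. 4
3. (0, 0), (4, 0), (1.923, 2.769), (0, 3.25)
4. C5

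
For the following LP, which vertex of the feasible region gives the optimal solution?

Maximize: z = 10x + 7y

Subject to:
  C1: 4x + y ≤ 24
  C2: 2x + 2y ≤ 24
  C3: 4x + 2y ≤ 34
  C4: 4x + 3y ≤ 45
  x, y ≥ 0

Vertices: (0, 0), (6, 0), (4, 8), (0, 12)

Evaluate the objective at each vertex of the feasible region:
  z(0, 0) = 0
  z(6, 0) = 60
  z(4, 8) = 96  ←
  z(0, 12) = 84
The maximum is at x = 4, y = 8.

(4, 8)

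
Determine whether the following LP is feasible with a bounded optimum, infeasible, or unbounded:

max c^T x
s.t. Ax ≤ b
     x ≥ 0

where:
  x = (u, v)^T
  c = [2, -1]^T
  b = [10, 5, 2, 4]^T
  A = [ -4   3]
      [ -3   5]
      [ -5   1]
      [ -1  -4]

Unbounded (objective can increase without bound)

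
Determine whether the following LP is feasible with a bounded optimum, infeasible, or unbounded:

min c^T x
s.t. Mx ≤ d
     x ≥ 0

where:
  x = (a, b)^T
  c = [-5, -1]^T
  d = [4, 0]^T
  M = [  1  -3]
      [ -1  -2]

Unbounded (objective can decrease without bound)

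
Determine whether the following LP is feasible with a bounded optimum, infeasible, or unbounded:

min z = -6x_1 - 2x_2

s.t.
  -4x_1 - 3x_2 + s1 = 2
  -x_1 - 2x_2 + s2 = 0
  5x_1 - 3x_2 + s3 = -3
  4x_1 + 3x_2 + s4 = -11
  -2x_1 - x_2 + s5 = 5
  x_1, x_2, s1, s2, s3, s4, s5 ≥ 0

Infeasible (no feasible solution exists)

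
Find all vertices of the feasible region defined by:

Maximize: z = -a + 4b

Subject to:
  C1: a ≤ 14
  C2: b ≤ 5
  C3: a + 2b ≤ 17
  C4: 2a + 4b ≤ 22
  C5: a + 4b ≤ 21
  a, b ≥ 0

(0, 0), (11, 0), (1, 5), (0, 5)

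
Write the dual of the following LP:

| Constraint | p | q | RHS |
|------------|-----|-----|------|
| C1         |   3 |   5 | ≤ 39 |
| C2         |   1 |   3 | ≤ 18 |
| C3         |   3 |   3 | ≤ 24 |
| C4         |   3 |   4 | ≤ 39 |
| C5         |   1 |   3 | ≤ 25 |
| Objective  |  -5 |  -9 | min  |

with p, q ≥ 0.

Primal min cᵀx s.t. Ax ≤ b, x ≥ 0  →  Dual max −bᵀy s.t. Aᵀy ≥ −c, y ≥ 0.

Maximize: z = -39y1 - 18y2 - 24y3 - 39y4 - 25y5

Subject to:
  3y1 + y2 + 3y3 + 3y4 + y5 ≥ 5
  5y1 + 3y2 + 3y3 + 4y4 + 3y5 ≥ 9
  y1, y2, y3, y4, y5 ≥ 0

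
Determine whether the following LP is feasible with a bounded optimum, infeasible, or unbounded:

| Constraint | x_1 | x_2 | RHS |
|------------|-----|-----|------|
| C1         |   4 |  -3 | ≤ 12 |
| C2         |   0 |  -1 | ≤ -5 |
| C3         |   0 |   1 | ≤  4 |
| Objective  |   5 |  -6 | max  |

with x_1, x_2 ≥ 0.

Infeasible (no feasible solution exists)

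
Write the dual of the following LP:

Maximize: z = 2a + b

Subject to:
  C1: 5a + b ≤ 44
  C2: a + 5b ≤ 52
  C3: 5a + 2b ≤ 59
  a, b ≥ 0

Primal max cᵀx s.t. Ax ≤ b, x ≥ 0  →  Dual min bᵀy s.t. Aᵀy ≥ c, y ≥ 0.

Minimize: z = 44y1 + 52y2 + 59y3

Subject to:
  5y1 + y2 + 5y3 ≥ 2
  y1 + 5y2 + 2y3 ≥ 1
  y1, y2, y3 ≥ 0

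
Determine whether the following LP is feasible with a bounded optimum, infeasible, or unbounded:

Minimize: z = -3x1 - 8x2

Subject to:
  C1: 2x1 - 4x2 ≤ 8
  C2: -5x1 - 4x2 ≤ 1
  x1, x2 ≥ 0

Unbounded (objective can decrease without bound)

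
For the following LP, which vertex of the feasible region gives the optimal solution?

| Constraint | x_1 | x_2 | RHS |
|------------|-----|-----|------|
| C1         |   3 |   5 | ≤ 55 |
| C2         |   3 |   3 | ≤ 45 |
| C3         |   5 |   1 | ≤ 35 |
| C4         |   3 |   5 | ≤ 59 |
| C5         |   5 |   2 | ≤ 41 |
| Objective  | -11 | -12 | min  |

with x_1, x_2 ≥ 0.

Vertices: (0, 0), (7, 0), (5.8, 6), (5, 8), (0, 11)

Evaluate the objective at each vertex of the feasible region:
  z(0, 0) = 0
  z(7, 0) = -77
  z(5.8, 6) = -135.8
  z(5, 8) = -151  ←
  z(0, 11) = -132
The minimum is at x_1 = 5, x_2 = 8.

(5, 8)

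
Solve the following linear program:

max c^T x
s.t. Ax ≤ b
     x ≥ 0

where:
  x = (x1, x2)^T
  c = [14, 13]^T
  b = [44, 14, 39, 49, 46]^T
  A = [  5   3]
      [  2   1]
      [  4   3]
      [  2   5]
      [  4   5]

Evaluate the objective at each vertex of the feasible region:
  z(0, 0) = 0
  z(7, 0) = 98
  z(4, 6) = 134  ←
  z(0, 9.2) = 119.6
The maximum is at x1 = 4, x2 = 6.

x1 = 4, x2 = 6, z = 134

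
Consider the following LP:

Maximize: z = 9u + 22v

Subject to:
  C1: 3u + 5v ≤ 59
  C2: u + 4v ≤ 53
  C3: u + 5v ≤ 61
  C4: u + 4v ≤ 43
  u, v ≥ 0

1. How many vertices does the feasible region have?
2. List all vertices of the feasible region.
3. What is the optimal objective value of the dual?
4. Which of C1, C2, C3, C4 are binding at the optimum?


1. 4
2. (0, 0), (19.67, 0), (3, 10), (0, 10.75)
3. 247
4. C1, C4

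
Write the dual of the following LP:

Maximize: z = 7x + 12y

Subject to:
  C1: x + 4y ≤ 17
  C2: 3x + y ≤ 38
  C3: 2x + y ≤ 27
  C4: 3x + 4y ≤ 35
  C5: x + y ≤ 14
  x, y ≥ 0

Primal max cᵀx s.t. Ax ≤ b, x ≥ 0  →  Dual min bᵀy s.t. Aᵀy ≥ c, y ≥ 0.

Minimize: z = 17y1 + 38y2 + 27y3 + 35y4 + 14y5

Subject to:
  y1 + 3y2 + 2y3 + 3y4 + y5 ≥ 7
  4y1 + y2 + y3 + 4y4 + y5 ≥ 12
  y1, y2, y3, y4, y5 ≥ 0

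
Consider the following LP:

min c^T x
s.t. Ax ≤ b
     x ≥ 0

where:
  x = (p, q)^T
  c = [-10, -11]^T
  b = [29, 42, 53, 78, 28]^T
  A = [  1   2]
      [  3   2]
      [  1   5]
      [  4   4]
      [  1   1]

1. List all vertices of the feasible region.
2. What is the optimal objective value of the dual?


1. (0, 0), (14, 0), (8, 9), (0, 10.6)
2. -179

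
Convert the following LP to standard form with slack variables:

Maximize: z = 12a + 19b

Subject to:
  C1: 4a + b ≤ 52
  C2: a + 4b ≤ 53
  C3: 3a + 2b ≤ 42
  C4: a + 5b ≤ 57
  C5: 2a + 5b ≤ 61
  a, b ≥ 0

max z = 12a + 19b

s.t.
  4a + b + s1 = 52
  a + 4b + s2 = 53
  3a + 2b + s3 = 42
  a + 5b + s4 = 57
  2a + 5b + s5 = 61
  a, b, s1, s2, s3, s4, s5 ≥ 0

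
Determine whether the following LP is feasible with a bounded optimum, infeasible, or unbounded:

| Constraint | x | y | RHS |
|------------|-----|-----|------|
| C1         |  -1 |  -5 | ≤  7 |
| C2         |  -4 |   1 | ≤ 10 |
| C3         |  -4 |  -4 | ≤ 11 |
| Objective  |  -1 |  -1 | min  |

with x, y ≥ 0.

Unbounded (objective can decrease without bound)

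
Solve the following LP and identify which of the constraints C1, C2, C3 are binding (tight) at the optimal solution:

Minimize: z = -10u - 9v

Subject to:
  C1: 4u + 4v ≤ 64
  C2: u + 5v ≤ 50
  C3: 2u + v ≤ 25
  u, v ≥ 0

At u = 9, v = 7, compute slack b - a·x for each constraint:
  C1: 64 − 64 = 0  (binding)
  C2: 50 − 44 = 6  (slack)
  C3: 25 − 25 = 0  (binding)

Optimal: u = 9, v = 7
Binding: C1, C3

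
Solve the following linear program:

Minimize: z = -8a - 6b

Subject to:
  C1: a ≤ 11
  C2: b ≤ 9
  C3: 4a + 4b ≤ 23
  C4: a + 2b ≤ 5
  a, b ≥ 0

Evaluate the objective at each vertex of the feasible region:
  z(0, 0) = 0
  z(5, 0) = -40  ←
  z(0, 2.5) = -15
The minimum is at a = 5, b = 0.

a = 5, b = 0, z = -40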